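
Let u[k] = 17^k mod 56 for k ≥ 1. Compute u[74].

9

u[1] = 17; u[2] = 9; u[3] = 41; u[4] = 25; u[5] = 33; u[6] = 1; u[7] = 17.
The sequence repeats with period 6.
(74 - 1) mod 6 = 1, so u[74] = u[2] = 9.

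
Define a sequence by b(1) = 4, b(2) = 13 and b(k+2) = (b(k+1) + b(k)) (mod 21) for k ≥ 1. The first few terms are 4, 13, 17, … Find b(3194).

We have b(1) = 4,  b(2) = 13,  b(3) = 17,  b(4) = 9,  b(5) = 5,  b(6) = 14,  b(7) = 19,  b(8) = 12,  b(9) = 10,  b(10) = 1,  b(11) = 11,  b(12) = 12,  b(13) = 2,  b(14) = 14,  b(15) = 16,  b(16) = 9,  b(17) = 4,  b(18) = 13.
The sequence repeats with period 16.
So b(3194) = b(1 + ((3194-1) mod 16)) = b(10) = 1.

1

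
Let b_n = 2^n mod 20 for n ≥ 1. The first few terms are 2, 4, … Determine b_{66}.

4

Listing terms: b_1 = 2,  b_2 = 4,  b_3 = 8,  b_4 = 16,  b_5 = 12,  b_6 = 4.
Since b_6 = b_2 = 4, the sequence is eventually periodic: after a pre-period of length 1 it cycles with period 4.
For n ≥ 2, b_n depends only on (n - 2) mod 4. (66 - 2) mod 4 = 0, so b_{66} = b_2 = 4.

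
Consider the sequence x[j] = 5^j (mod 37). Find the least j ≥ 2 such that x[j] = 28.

14

We have x[1] = 5,  x[2] = 25,  x[3] = 14,  x[4] = 33,  x[5] = 17,  x[6] = 11,  x[7] = 18,  x[8] = 16,  x[9] = 6,  x[10] = 30,  x[11] = 2,  x[12] = 10,  x[13] = 13,  x[14] = 28,  x[15] = 29,  x[16] = 34,  x[17] = 22,  x[18] = 36,  x[19] = 32,  x[20] = 12,  x[21] = 23,  x[22] = 4,  x[23] = 20,  x[24] = 26,  x[25] = 19,  x[26] = 21,  x[27] = 31,  x[28] = 7,  x[29] = 35,  x[30] = 27,  x[31] = 24,  x[32] = 9,  x[33] = 8,  x[34] = 3,  x[35] = 15,  x[36] = 1,  x[37] = 5.
The sequence repeats with period 36.
The value 28 first appears (with j ≥ 2) at x[14].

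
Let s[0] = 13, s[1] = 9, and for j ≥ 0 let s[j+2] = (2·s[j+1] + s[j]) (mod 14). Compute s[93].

1

Computing terms: s[0] = 13, s[1] = 9, s[2] = 3, s[3] = 1, s[4] = 5, s[5] = 11, s[6] = 13, s[7] = 9.
The sequence repeats with period 6.
(93 - 0) mod 6 = 3, so s[93] = s[3] = 1.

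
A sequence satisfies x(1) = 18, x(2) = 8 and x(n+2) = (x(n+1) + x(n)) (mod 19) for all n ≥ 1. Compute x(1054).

x(1) = 18; x(2) = 8; x(3) = 7; x(4) = 15; x(5) = 3; x(6) = 18; x(7) = 2; x(8) = 1; x(9) = 3; x(10) = 4; x(11) = 7; x(12) = 11; x(13) = 18; x(14) = 10; x(15) = 9; x(16) = 0; x(17) = 9; x(18) = 9; x(19) = 18; x(20) = 8.
Since (x(19), x(20)) = (x(1), x(2)) = (18, 8) (two consecutive terms determine the rest), the sequence is periodic with period 18.
(1054 - 1) mod 18 = 9, so x(1054) = x(10) = 4.

4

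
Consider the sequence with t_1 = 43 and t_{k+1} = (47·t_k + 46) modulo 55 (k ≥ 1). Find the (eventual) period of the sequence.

4

Computing terms: t_1 = 43; t_2 = 32; t_3 = 10; t_4 = 21; t_5 = 43.
Since t_5 = t_1 = 43, the sequence is periodic with period 4.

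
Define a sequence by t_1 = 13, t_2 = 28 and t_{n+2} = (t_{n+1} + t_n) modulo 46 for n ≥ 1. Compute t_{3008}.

38

Computing terms: t_1 = 13,  t_2 = 28,  t_3 = 41,  t_4 = 23,  t_5 = 18,  t_6 = 41,  t_7 = 13,  t_8 = 8,  t_9 = 21,  t_{10} = 29,  t_{11} = 4,  t_{12} = 33,  t_{13} = 37,  t_{14} = 24,  t_{15} = 15,  t_{16} = 39,  t_{17} = 8,  t_{18} = 1,  t_{19} = 9,  t_{20} = 10,  t_{21} = 19,  t_{22} = 29,  t_{23} = 2,  t_{24} = 31,  t_{25} = 33,  t_{26} = 18,  t_{27} = 5,  t_{28} = 23,  t_{29} = 28,  t_{30} = 5,  t_{31} = 33,  t_{32} = 38,  t_{33} = 25,  t_{34} = 17,  t_{35} = 42,  t_{36} = 13,  t_{37} = 9,  t_{38} = 22,  t_{39} = 31,  t_{40} = 7,  t_{41} = 38,  t_{42} = 45,  t_{43} = 37,  t_{44} = 36,  t_{45} = 27,  t_{46} = 17,  t_{47} = 44,  t_{48} = 15,  t_{49} = 13,  t_{50} = 28.
Since (t_{49}, t_{50}) = (t_1, t_2) = (13, 28) (two consecutive terms determine the rest), the sequence is periodic with period 48.
(3008 - 1) mod 48 = 31, so t_{3008} = t_{32} = 38.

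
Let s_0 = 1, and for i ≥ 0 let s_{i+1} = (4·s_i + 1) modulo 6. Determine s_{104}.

Computing terms: s_0 = 1; s_1 = 5; s_2 = 3; s_3 = 1.
Since s_3 = s_0 = 1, the sequence is periodic with period 3.
(104 - 0) mod 3 = 2, so s_{104} = s_2 = 3.

3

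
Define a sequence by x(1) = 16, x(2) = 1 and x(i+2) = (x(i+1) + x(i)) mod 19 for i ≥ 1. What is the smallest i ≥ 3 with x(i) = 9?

x(1) = 16; x(2) = 1; x(3) = 17; x(4) = 18; x(5) = 16; x(6) = 15; x(7) = 12; x(8) = 8; x(9) = 1; x(10) = 9; x(11) = 10; x(12) = 0; x(13) = 10; x(14) = 10; x(15) = 1; x(16) = 11; x(17) = 12; x(18) = 4; x(19) = 16; x(20) = 1.
The sequence repeats with period 18.
The value 9 first appears (with i ≥ 3) at x(10).

10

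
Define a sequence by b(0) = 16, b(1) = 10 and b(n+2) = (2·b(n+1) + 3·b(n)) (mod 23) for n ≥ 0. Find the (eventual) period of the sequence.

22

Listing terms: b(0) = 16; b(1) = 10; b(2) = 22; b(3) = 5; b(4) = 7; b(5) = 6; b(6) = 10; b(7) = 15; b(8) = 14; b(9) = 4; b(10) = 4; b(11) = 20; b(12) = 6; b(13) = 3; b(14) = 1; b(15) = 11; b(16) = 2; b(17) = 14; b(18) = 11; b(19) = 18; b(20) = 0; b(21) = 8; b(22) = 16; b(23) = 10.
The sequence repeats with period 22.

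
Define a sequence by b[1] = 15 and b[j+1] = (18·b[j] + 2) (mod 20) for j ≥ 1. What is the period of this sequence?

We have b[1] = 15,  b[2] = 12,  b[3] = 18,  b[4] = 6,  b[5] = 10,  b[6] = 2,  b[7] = 18.
Since b[7] = b[3] = 18, the sequence is eventually periodic: after a pre-period of length 2 it cycles with period 4.

4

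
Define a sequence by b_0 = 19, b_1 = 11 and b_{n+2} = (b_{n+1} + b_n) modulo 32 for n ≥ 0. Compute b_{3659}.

8

Listing terms: b_0 = 19, b_1 = 11, b_2 = 30, b_3 = 9, b_4 = 7, b_5 = 16, b_6 = 23, b_7 = 7, b_8 = 30, b_9 = 5, b_{10} = 3, b_{11} = 8, b_{12} = 11, b_{13} = 19, b_{14} = 30, b_{15} = 17, b_{16} = 15, b_{17} = 0, b_{18} = 15, b_{19} = 15, b_{20} = 30, b_{21} = 13, b_{22} = 11, b_{23} = 24, b_{24} = 3, b_{25} = 27, b_{26} = 30, b_{27} = 25, b_{28} = 23, b_{29} = 16, b_{30} = 7, b_{31} = 23, b_{32} = 30, b_{33} = 21, b_{34} = 19, b_{35} = 8, b_{36} = 27, b_{37} = 3, b_{38} = 30, b_{39} = 1, b_{40} = 31, b_{41} = 0, b_{42} = 31, b_{43} = 31, b_{44} = 30, b_{45} = 29, b_{46} = 27, b_{47} = 24, b_{48} = 19, b_{49} = 11.
The sequence repeats with period 48.
(3659 - 0) mod 48 = 11, so b_{3659} = b_{11} = 8.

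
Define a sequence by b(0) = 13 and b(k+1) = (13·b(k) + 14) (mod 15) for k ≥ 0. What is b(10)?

b(0) = 13; b(1) = 3; b(2) = 8; b(3) = 13.
Since b(3) = b(0) = 13, the sequence is periodic with period 3.
(10 - 0) mod 3 = 1, so b(10) = b(1) = 3.

3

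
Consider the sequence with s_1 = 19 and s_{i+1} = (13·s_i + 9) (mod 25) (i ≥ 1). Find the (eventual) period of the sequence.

20

s_1 = 19; s_2 = 6; s_3 = 12; s_4 = 15; s_5 = 4; s_6 = 11; s_7 = 2; s_8 = 10; s_9 = 14; s_{10} = 16; s_{11} = 17; s_{12} = 5; s_{13} = 24; s_{14} = 21; s_{15} = 7; s_{16} = 0; s_{17} = 9; s_{18} = 1; s_{19} = 22; s_{20} = 20; s_{21} = 19.
The sequence repeats with period 20.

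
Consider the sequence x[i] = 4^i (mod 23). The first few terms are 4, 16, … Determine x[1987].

We have x[1] = 4,  x[2] = 16,  x[3] = 18,  x[4] = 3,  x[5] = 12,  x[6] = 2,  x[7] = 8,  x[8] = 9,  x[9] = 13,  x[10] = 6,  x[11] = 1,  x[12] = 4.
Since x[12] = x[1] = 4, the sequence is periodic with period 11.
So x[1987] = x[1 + ((1987-1) mod 11)] = x[7] = 8.

8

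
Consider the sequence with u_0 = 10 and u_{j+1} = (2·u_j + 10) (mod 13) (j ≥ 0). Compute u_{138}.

Listing terms: u_0 = 10; u_1 = 4; u_2 = 5; u_3 = 7; u_4 = 11; u_5 = 6; u_6 = 9; u_7 = 2; u_8 = 1; u_9 = 12; u_{10} = 8; u_{11} = 0; u_{12} = 10.
Since u_{12} = u_0 = 10, the sequence is periodic with period 12.
So u_{138} = u_{0 + ((138-0) mod 12)} = u_6 = 9.

9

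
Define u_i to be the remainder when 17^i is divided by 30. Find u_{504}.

Computing terms: u_1 = 17, u_2 = 19, u_3 = 23, u_4 = 1, u_5 = 17.
The sequence repeats with period 4.
So u_{504} = u_{1 + ((504-1) mod 4)} = u_4 = 1.

1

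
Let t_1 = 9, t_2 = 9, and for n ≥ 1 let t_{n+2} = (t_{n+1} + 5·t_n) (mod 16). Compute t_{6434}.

We have t_1 = 9; t_2 = 9; t_3 = 6; t_4 = 3; t_5 = 1; t_6 = 0; t_7 = 5; t_8 = 5; t_9 = 14; t_{10} = 7; t_{11} = 13; t_{12} = 0; t_{13} = 1; t_{14} = 1; t_{15} = 6; t_{16} = 11; t_{17} = 9; t_{18} = 0; t_{19} = 13; t_{20} = 13; t_{21} = 14; t_{22} = 15; t_{23} = 5; t_{24} = 0; t_{25} = 9; t_{26} = 9.
The sequence repeats with period 24.
So t_{6434} = t_{1 + ((6434-1) mod 24)} = t_2 = 9.

9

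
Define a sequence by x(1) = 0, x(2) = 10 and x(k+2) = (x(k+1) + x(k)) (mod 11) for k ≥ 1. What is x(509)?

x(1) = 0,  x(2) = 10,  x(3) = 10,  x(4) = 9,  x(5) = 8,  x(6) = 6,  x(7) = 3,  x(8) = 9,  x(9) = 1,  x(10) = 10,  x(11) = 0,  x(12) = 10.
Since (x(11), x(12)) = (x(1), x(2)) = (0, 10) (two consecutive terms determine the rest), the sequence is periodic with period 10.
(509 - 1) mod 10 = 8, so x(509) = x(9) = 1.

1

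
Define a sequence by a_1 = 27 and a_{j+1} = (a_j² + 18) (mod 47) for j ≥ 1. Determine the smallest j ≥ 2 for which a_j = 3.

We have a_1 = 27, a_2 = 42, a_3 = 43, a_4 = 34, a_5 = 46, a_6 = 19, a_7 = 3, a_8 = 27.
The sequence repeats with period 7.
The value 3 first appears (with j ≥ 2) at a_7.

7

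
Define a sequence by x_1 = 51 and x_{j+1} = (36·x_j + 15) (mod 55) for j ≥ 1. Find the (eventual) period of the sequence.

5

x_1 = 51,  x_2 = 36,  x_3 = 46,  x_4 = 21,  x_5 = 1,  x_6 = 51.
Since x_6 = x_1 = 51, the sequence is periodic with period 5.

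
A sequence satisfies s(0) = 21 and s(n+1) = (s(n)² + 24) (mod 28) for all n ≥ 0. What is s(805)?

17

Listing terms: s(0) = 21, s(1) = 17, s(2) = 5, s(3) = 21.
Since s(3) = s(0) = 21, the sequence is periodic with period 3.
So s(805) = s(0 + ((805-0) mod 3)) = s(1) = 17.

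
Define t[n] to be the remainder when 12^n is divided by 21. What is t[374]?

18

Computing terms: t[1] = 12; t[2] = 18; t[3] = 6; t[4] = 9; t[5] = 3; t[6] = 15; t[7] = 12.
The sequence repeats with period 6.
(374 - 1) mod 6 = 1, so t[374] = t[2] = 18.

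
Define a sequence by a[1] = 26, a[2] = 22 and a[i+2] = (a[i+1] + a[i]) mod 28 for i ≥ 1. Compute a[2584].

18

Listing terms: a[1] = 26,  a[2] = 22,  a[3] = 20,  a[4] = 14,  a[5] = 6,  a[6] = 20,  a[7] = 26,  a[8] = 18,  a[9] = 16,  a[10] = 6,  a[11] = 22,  a[12] = 0,  a[13] = 22,  a[14] = 22,  a[15] = 16,  a[16] = 10,  a[17] = 26,  a[18] = 8,  a[19] = 6,  a[20] = 14,  a[21] = 20,  a[22] = 6,  a[23] = 26,  a[24] = 4,  a[25] = 2,  a[26] = 6,  a[27] = 8,  a[28] = 14,  a[29] = 22,  a[30] = 8,  a[31] = 2,  a[32] = 10,  a[33] = 12,  a[34] = 22,  a[35] = 6,  a[36] = 0,  a[37] = 6,  a[38] = 6,  a[39] = 12,  a[40] = 18,  a[41] = 2,  a[42] = 20,  a[43] = 22,  a[44] = 14,  a[45] = 8,  a[46] = 22,  a[47] = 2,  a[48] = 24,  a[49] = 26,  a[50] = 22.
The sequence repeats with period 48.
So a[2584] = a[1 + ((2584-1) mod 48)] = a[40] = 18.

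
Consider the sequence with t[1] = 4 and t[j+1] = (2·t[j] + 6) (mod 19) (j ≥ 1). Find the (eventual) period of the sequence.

Listing terms: t[1] = 4,  t[2] = 14,  t[3] = 15,  t[4] = 17,  t[5] = 2,  t[6] = 10,  t[7] = 7,  t[8] = 1,  t[9] = 8,  t[10] = 3,  t[11] = 12,  t[12] = 11,  t[13] = 9,  t[14] = 5,  t[15] = 16,  t[16] = 0,  t[17] = 6,  t[18] = 18,  t[19] = 4.
The sequence repeats with period 18.

18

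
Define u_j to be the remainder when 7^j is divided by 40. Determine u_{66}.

Computing terms: u_0 = 1, u_1 = 7, u_2 = 9, u_3 = 23, u_4 = 1.
The sequence repeats with period 4.
So u_{66} = u_{0 + ((66-0) mod 4)} = u_2 = 9.

9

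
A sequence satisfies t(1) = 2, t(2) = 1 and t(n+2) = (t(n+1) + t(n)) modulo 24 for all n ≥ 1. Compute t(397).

10

Computing terms: t(1) = 2,  t(2) = 1,  t(3) = 3,  t(4) = 4,  t(5) = 7,  t(6) = 11,  t(7) = 18,  t(8) = 5,  t(9) = 23,  t(10) = 4,  t(11) = 3,  t(12) = 7,  t(13) = 10,  t(14) = 17,  t(15) = 3,  t(16) = 20,  t(17) = 23,  t(18) = 19,  t(19) = 18,  t(20) = 13,  t(21) = 7,  t(22) = 20,  t(23) = 3,  t(24) = 23,  t(25) = 2,  t(26) = 1.
Since (t(25), t(26)) = (t(1), t(2)) = (2, 1) (two consecutive terms determine the rest), the sequence is periodic with period 24.
So t(397) = t(1 + ((397-1) mod 24)) = t(13) = 10.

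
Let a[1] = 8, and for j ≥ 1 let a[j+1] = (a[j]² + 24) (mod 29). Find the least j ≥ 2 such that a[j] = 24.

a[1] = 8; a[2] = 1; a[3] = 25; a[4] = 11; a[5] = 0; a[6] = 24; a[7] = 20; a[8] = 18; a[9] = 0.
Since a[9] = a[5] = 0, the sequence is eventually periodic: after a pre-period of length 4 it cycles with period 4.
The value 24 first appears (with j ≥ 2) at a[6].

6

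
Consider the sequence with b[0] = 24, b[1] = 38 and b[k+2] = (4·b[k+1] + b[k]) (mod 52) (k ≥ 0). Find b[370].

Listing terms: b[0] = 24,  b[1] = 38,  b[2] = 20,  b[3] = 14,  b[4] = 24,  b[5] = 6,  b[6] = 48,  b[7] = 42,  b[8] = 8,  b[9] = 22,  b[10] = 44,  b[11] = 42,  b[12] = 4,  b[13] = 6,  b[14] = 28,  b[15] = 14,  b[16] = 32,  b[17] = 38,  b[18] = 28,  b[19] = 46,  b[20] = 4,  b[21] = 10,  b[22] = 44,  b[23] = 30,  b[24] = 8,  b[25] = 10,  b[26] = 48,  b[27] = 46,  b[28] = 24,  b[29] = 38.
Since (b[28], b[29]) = (b[0], b[1]) = (24, 38) (two consecutive terms determine the rest), the sequence is periodic with period 28.
(370 - 0) mod 28 = 6, so b[370] = b[6] = 48.

48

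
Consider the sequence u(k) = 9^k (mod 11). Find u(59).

5

Computing terms: u(0) = 1; u(1) = 9; u(2) = 4; u(3) = 3; u(4) = 5; u(5) = 1.
Since u(5) = u(0) = 1, the sequence is periodic with period 5.
So u(59) = u(0 + ((59-0) mod 5)) = u(4) = 5.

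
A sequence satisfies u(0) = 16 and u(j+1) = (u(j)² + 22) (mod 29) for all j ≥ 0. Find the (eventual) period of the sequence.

7

We have u(0) = 16, u(1) = 17, u(2) = 21, u(3) = 28, u(4) = 23, u(5) = 0, u(6) = 22, u(7) = 13, u(8) = 17.
Since u(8) = u(1) = 17, the sequence is eventually periodic: after a pre-period of length 1 it cycles with period 7.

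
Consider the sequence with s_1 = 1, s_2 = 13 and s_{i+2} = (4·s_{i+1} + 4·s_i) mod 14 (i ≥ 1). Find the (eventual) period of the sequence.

Computing terms: s_1 = 1; s_2 = 13; s_3 = 0; s_4 = 10; s_5 = 12; s_6 = 4; s_7 = 8; s_8 = 6; s_9 = 0; s_{10} = 10.
Since (s_9, s_{10}) = (s_3, s_4) = (0, 10) (two consecutive terms determine the rest), the sequence is eventually periodic: after a pre-period of length 2 it cycles with period 6.

6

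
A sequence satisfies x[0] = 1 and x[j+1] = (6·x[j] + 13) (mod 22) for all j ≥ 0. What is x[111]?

19

x[0] = 1, x[1] = 19, x[2] = 17, x[3] = 5, x[4] = 21, x[5] = 7, x[6] = 11, x[7] = 13, x[8] = 3, x[9] = 9, x[10] = 1.
Since x[10] = x[0] = 1, the sequence is periodic with period 10.
(111 - 0) mod 10 = 1, so x[111] = x[1] = 19.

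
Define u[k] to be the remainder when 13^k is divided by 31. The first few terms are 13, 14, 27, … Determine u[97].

Computing terms: u[1] = 13,  u[2] = 14,  u[3] = 27,  u[4] = 10,  u[5] = 6,  u[6] = 16,  u[7] = 22,  u[8] = 7,  u[9] = 29,  u[10] = 5,  u[11] = 3,  u[12] = 8,  u[13] = 11,  u[14] = 19,  u[15] = 30,  u[16] = 18,  u[17] = 17,  u[18] = 4,  u[19] = 21,  u[20] = 25,  u[21] = 15,  u[22] = 9,  u[23] = 24,  u[24] = 2,  u[25] = 26,  u[26] = 28,  u[27] = 23,  u[28] = 20,  u[29] = 12,  u[30] = 1,  u[31] = 13.
The sequence repeats with period 30.
So u[97] = u[1 + ((97-1) mod 30)] = u[7] = 22.

22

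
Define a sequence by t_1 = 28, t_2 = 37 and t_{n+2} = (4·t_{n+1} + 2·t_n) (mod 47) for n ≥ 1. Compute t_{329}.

Computing terms: t_1 = 28, t_2 = 37, t_3 = 16, t_4 = 44, t_5 = 20, t_6 = 27, t_7 = 7, t_8 = 35, t_9 = 13, t_{10} = 28, t_{11} = 44, t_{12} = 44, t_{13} = 29, t_{14} = 16, t_{15} = 28, t_{16} = 3, t_{17} = 21, t_{18} = 43, t_{19} = 26, t_{20} = 2, t_{21} = 13, t_{22} = 9, t_{23} = 15, t_{24} = 31, t_{25} = 13, t_{26} = 20, t_{27} = 12, t_{28} = 41, t_{29} = 0, t_{30} = 35, t_{31} = 46, t_{32} = 19, t_{33} = 27, t_{34} = 5, t_{35} = 27, t_{36} = 24, t_{37} = 9, t_{38} = 37, t_{39} = 25, t_{40} = 33, t_{41} = 41, t_{42} = 42, t_{43} = 15, t_{44} = 3, t_{45} = 42, t_{46} = 33, t_{47} = 28, t_{48} = 37.
The sequence repeats with period 46.
(329 - 1) mod 46 = 6, so t_{329} = t_7 = 7.

7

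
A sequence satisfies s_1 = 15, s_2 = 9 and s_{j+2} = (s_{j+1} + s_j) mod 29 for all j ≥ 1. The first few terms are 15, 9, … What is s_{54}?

Listing terms: s_1 = 15, s_2 = 9, s_3 = 24, s_4 = 4, s_5 = 28, s_6 = 3, s_7 = 2, s_8 = 5, s_9 = 7, s_{10} = 12, s_{11} = 19, s_{12} = 2, s_{13} = 21, s_{14} = 23, s_{15} = 15, s_{16} = 9.
The sequence repeats with period 14.
(54 - 1) mod 14 = 11, so s_{54} = s_{12} = 2.

2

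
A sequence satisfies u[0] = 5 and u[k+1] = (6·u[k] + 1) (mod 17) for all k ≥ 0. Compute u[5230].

16

Computing terms: u[0] = 5, u[1] = 14, u[2] = 0, u[3] = 1, u[4] = 7, u[5] = 9, u[6] = 4, u[7] = 8, u[8] = 15, u[9] = 6, u[10] = 3, u[11] = 2, u[12] = 13, u[13] = 11, u[14] = 16, u[15] = 12, u[16] = 5.
Since u[16] = u[0] = 5, the sequence is periodic with period 16.
(5230 - 0) mod 16 = 14, so u[5230] = u[14] = 16.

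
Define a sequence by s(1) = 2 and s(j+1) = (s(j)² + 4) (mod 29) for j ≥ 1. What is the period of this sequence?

11

Computing terms: s(1) = 2; s(2) = 8; s(3) = 10; s(4) = 17; s(5) = 3; s(6) = 13; s(7) = 28; s(8) = 5; s(9) = 0; s(10) = 4; s(11) = 20; s(12) = 27; s(13) = 8.
Since s(13) = s(2) = 8, the sequence is eventually periodic: after a pre-period of length 1 it cycles with period 11.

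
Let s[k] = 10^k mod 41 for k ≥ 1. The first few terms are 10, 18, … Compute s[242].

18

Computing terms: s[1] = 10; s[2] = 18; s[3] = 16; s[4] = 37; s[5] = 1; s[6] = 10.
The sequence repeats with period 5.
So s[242] = s[1 + ((242-1) mod 5)] = s[2] = 18.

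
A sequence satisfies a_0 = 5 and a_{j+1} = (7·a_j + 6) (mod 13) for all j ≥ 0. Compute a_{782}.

7

Listing terms: a_0 = 5,  a_1 = 2,  a_2 = 7,  a_3 = 3,  a_4 = 1,  a_5 = 0,  a_6 = 6,  a_7 = 9,  a_8 = 4,  a_9 = 8,  a_{10} = 10,  a_{11} = 11,  a_{12} = 5.
The sequence repeats with period 12.
(782 - 0) mod 12 = 2, so a_{782} = a_2 = 7.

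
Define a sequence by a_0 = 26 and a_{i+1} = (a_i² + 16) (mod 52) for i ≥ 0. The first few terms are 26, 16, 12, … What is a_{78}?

4

a_0 = 26,  a_1 = 16,  a_2 = 12,  a_3 = 4,  a_4 = 32,  a_5 = 0,  a_6 = 16.
Since a_6 = a_1 = 16, the sequence is eventually periodic: after a pre-period of length 1 it cycles with period 5.
For i ≥ 1, a_i depends only on (i - 1) mod 5. (78 - 1) mod 5 = 2, so a_{78} = a_3 = 4.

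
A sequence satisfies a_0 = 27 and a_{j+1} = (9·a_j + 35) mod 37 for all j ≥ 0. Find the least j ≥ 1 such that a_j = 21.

2

Listing terms: a_0 = 27,  a_1 = 19,  a_2 = 21,  a_3 = 2,  a_4 = 16,  a_5 = 31,  a_6 = 18,  a_7 = 12,  a_8 = 32,  a_9 = 27.
The sequence repeats with period 9.
The value 21 first appears (with j ≥ 1) at a_2.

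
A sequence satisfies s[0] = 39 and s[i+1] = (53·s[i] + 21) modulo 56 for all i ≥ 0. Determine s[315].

Computing terms: s[0] = 39; s[1] = 16; s[2] = 29; s[3] = 46; s[4] = 51; s[5] = 36; s[6] = 25; s[7] = 2; s[8] = 15; s[9] = 32; s[10] = 37; s[11] = 22; s[12] = 11; s[13] = 44; s[14] = 1; s[15] = 18; s[16] = 23; s[17] = 8; s[18] = 53; s[19] = 30; s[20] = 43; s[21] = 4; s[22] = 9; s[23] = 50; s[24] = 39.
The sequence repeats with period 24.
So s[315] = s[0 + ((315-0) mod 24)] = s[3] = 46.

46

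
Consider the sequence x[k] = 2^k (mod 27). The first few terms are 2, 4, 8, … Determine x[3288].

19

Computing terms: x[1] = 2,  x[2] = 4,  x[3] = 8,  x[4] = 16,  x[5] = 5,  x[6] = 10,  x[7] = 20,  x[8] = 13,  x[9] = 26,  x[10] = 25,  x[11] = 23,  x[12] = 19,  x[13] = 11,  x[14] = 22,  x[15] = 17,  x[16] = 7,  x[17] = 14,  x[18] = 1,  x[19] = 2.
The sequence repeats with period 18.
(3288 - 1) mod 18 = 11, so x[3288] = x[12] = 19.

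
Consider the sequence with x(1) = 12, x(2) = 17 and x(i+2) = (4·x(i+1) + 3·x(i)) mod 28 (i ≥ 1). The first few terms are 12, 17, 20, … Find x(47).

We have x(1) = 12,  x(2) = 17,  x(3) = 20,  x(4) = 19,  x(5) = 24,  x(6) = 13,  x(7) = 12,  x(8) = 3,  x(9) = 20,  x(10) = 5,  x(11) = 24,  x(12) = 27,  x(13) = 12,  x(14) = 17.
Since (x(13), x(14)) = (x(1), x(2)) = (12, 17) (two consecutive terms determine the rest), the sequence is periodic with period 12.
So x(47) = x(1 + ((47-1) mod 12)) = x(11) = 24.

24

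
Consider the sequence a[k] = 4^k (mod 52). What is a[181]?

4

a[1] = 4,  a[2] = 16,  a[3] = 12,  a[4] = 48,  a[5] = 36,  a[6] = 40,  a[7] = 4.
Since a[7] = a[1] = 4, the sequence is periodic with period 6.
(181 - 1) mod 6 = 0, so a[181] = a[1] = 4.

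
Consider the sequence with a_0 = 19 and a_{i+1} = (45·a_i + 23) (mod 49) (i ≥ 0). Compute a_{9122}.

32

Listing terms: a_0 = 19, a_1 = 45, a_2 = 39, a_3 = 14, a_4 = 16, a_5 = 8, a_6 = 40, a_7 = 10, a_8 = 32, a_9 = 42, a_{10} = 2, a_{11} = 15, a_{12} = 12, a_{13} = 24, a_{14} = 25, a_{15} = 21, a_{16} = 37, a_{17} = 22, a_{18} = 33, a_{19} = 38, a_{20} = 18, a_{21} = 0, a_{22} = 23, a_{23} = 29, a_{24} = 5, a_{25} = 3, a_{26} = 11, a_{27} = 28, a_{28} = 9, a_{29} = 36, a_{30} = 26, a_{31} = 17, a_{32} = 4, a_{33} = 7, a_{34} = 44, a_{35} = 43, a_{36} = 47, a_{37} = 31, a_{38} = 46, a_{39} = 35, a_{40} = 30, a_{41} = 1, a_{42} = 19.
The sequence repeats with period 42.
(9122 - 0) mod 42 = 8, so a_{9122} = a_8 = 32.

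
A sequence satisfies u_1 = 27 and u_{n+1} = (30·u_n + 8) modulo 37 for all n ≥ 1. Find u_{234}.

29

Computing terms: u_1 = 27; u_2 = 4; u_3 = 17; u_4 = 0; u_5 = 8; u_6 = 26; u_7 = 11; u_8 = 5; u_9 = 10; u_{10} = 12; u_{11} = 35; u_{12} = 22; u_{13} = 2; u_{14} = 31; u_{15} = 13; u_{16} = 28; u_{17} = 34; u_{18} = 29; u_{19} = 27.
The sequence repeats with period 18.
(234 - 1) mod 18 = 17, so u_{234} = u_{18} = 29.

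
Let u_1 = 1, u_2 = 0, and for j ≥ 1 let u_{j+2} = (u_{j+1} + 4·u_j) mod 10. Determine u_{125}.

0

Listing terms: u_1 = 1; u_2 = 0; u_3 = 4; u_4 = 4; u_5 = 0; u_6 = 6; u_7 = 6; u_8 = 0; u_9 = 4.
Since (u_8, u_9) = (u_2, u_3) = (0, 4) (two consecutive terms determine the rest), the sequence is eventually periodic: after a pre-period of length 1 it cycles with period 6.
For j ≥ 2, u_j depends only on (j - 2) mod 6. (125 - 2) mod 6 = 3, so u_{125} = u_5 = 0.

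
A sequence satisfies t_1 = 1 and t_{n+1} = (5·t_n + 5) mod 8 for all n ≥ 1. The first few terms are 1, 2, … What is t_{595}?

7

We have t_1 = 1, t_2 = 2, t_3 = 7, t_4 = 0, t_5 = 5, t_6 = 6, t_7 = 3, t_8 = 4, t_9 = 1.
The sequence repeats with period 8.
(595 - 1) mod 8 = 2, so t_{595} = t_3 = 7.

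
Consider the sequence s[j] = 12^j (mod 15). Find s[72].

We have s[1] = 12,  s[2] = 9,  s[3] = 3,  s[4] = 6,  s[5] = 12.
Since s[5] = s[1] = 12, the sequence is periodic with period 4.
(72 - 1) mod 4 = 3, so s[72] = s[4] = 6.

6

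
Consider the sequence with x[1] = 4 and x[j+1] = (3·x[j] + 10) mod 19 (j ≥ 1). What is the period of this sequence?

18

x[1] = 4, x[2] = 3, x[3] = 0, x[4] = 10, x[5] = 2, x[6] = 16, x[7] = 1, x[8] = 13, x[9] = 11, x[10] = 5, x[11] = 6, x[12] = 9, x[13] = 18, x[14] = 7, x[15] = 12, x[16] = 8, x[17] = 15, x[18] = 17, x[19] = 4.
Since x[19] = x[1] = 4, the sequence is periodic with period 18.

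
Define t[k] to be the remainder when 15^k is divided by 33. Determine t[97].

27

t[1] = 15,  t[2] = 27,  t[3] = 9,  t[4] = 3,  t[5] = 12,  t[6] = 15.
The sequence repeats with period 5.
(97 - 1) mod 5 = 1, so t[97] = t[2] = 27.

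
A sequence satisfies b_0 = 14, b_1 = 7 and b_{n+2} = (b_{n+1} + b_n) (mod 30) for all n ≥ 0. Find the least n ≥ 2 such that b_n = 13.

11

Listing terms: b_0 = 14, b_1 = 7, b_2 = 21, b_3 = 28, b_4 = 19, b_5 = 17, b_6 = 6, b_7 = 23, b_8 = 29, b_9 = 22, b_{10} = 21, b_{11} = 13, b_{12} = 4, b_{13} = 17, b_{14} = 21, b_{15} = 8, b_{16} = 29, b_{17} = 7, b_{18} = 6, b_{19} = 13, b_{20} = 19, b_{21} = 2, b_{22} = 21, b_{23} = 23, b_{24} = 14, b_{25} = 7.
The sequence repeats with period 24.
The value 13 first appears (with n ≥ 2) at b_{11}.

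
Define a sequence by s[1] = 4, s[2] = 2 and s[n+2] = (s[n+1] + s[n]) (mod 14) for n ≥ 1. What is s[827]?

8

s[1] = 4,  s[2] = 2,  s[3] = 6,  s[4] = 8,  s[5] = 0,  s[6] = 8,  s[7] = 8,  s[8] = 2,  s[9] = 10,  s[10] = 12,  s[11] = 8,  s[12] = 6,  s[13] = 0,  s[14] = 6,  s[15] = 6,  s[16] = 12,  s[17] = 4,  s[18] = 2.
The sequence repeats with period 16.
(827 - 1) mod 16 = 10, so s[827] = s[11] = 8.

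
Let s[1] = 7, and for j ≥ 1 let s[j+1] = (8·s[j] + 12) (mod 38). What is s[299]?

10

Listing terms: s[1] = 7, s[2] = 30, s[3] = 24, s[4] = 14, s[5] = 10, s[6] = 16, s[7] = 26, s[8] = 30.
Since s[8] = s[2] = 30, the sequence is eventually periodic: after a pre-period of length 1 it cycles with period 6.
For j ≥ 2, s[j] depends only on (j - 2) mod 6. (299 - 2) mod 6 = 3, so s[299] = s[5] = 10.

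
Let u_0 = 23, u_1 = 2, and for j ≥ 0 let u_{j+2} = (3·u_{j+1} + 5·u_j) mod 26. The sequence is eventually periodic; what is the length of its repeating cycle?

12

Listing terms: u_0 = 23,  u_1 = 2,  u_2 = 17,  u_3 = 9,  u_4 = 8,  u_5 = 17,  u_6 = 13,  u_7 = 20,  u_8 = 21,  u_9 = 7,  u_{10} = 22,  u_{11} = 23,  u_{12} = 23,  u_{13} = 2.
The sequence repeats with period 12.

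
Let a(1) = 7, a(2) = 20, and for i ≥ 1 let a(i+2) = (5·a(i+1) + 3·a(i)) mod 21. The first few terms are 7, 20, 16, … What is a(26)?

20

a(1) = 7,  a(2) = 20,  a(3) = 16,  a(4) = 14,  a(5) = 13,  a(6) = 2,  a(7) = 7,  a(8) = 20.
Since (a(7), a(8)) = (a(1), a(2)) = (7, 20) (two consecutive terms determine the rest), the sequence is periodic with period 6.
(26 - 1) mod 6 = 1, so a(26) = a(2) = 20.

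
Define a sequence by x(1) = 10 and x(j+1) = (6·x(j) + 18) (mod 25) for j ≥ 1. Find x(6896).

20

Computing terms: x(1) = 10,  x(2) = 3,  x(3) = 11,  x(4) = 9,  x(5) = 22,  x(6) = 0,  x(7) = 18,  x(8) = 1,  x(9) = 24,  x(10) = 12,  x(11) = 15,  x(12) = 8,  x(13) = 16,  x(14) = 14,  x(15) = 2,  x(16) = 5,  x(17) = 23,  x(18) = 6,  x(19) = 4,  x(20) = 17,  x(21) = 20,  x(22) = 13,  x(23) = 21,  x(24) = 19,  x(25) = 7,  x(26) = 10.
The sequence repeats with period 25.
So x(6896) = x(1 + ((6896-1) mod 25)) = x(21) = 20.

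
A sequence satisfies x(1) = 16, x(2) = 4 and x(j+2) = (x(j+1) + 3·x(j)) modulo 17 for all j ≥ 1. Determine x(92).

Computing terms: x(1) = 16; x(2) = 4; x(3) = 1; x(4) = 13; x(5) = 16; x(6) = 4.
Since (x(5), x(6)) = (x(1), x(2)) = (16, 4) (two consecutive terms determine the rest), the sequence is periodic with period 4.
(92 - 1) mod 4 = 3, so x(92) = x(4) = 13.

13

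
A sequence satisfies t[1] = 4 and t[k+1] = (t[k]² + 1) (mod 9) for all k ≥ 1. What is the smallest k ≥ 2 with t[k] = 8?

2

t[1] = 4,  t[2] = 8,  t[3] = 2,  t[4] = 5,  t[5] = 8.
Since t[5] = t[2] = 8, the sequence is eventually periodic: after a pre-period of length 1 it cycles with period 3.
The value 8 first appears (with k ≥ 2) at t[2].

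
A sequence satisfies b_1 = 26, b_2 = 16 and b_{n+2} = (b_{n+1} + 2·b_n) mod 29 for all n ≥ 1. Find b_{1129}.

Computing terms: b_1 = 26, b_2 = 16, b_3 = 10, b_4 = 13, b_5 = 4, b_6 = 1, b_7 = 9, b_8 = 11, b_9 = 0, b_{10} = 22, b_{11} = 22, b_{12} = 8, b_{13} = 23, b_{14} = 10, b_{15} = 27, b_{16} = 18, b_{17} = 14, b_{18} = 21, b_{19} = 20, b_{20} = 4, b_{21} = 15, b_{22} = 23, b_{23} = 24, b_{24} = 12, b_{25} = 2, b_{26} = 26, b_{27} = 1, b_{28} = 24, b_{29} = 26, b_{30} = 16.
Since (b_{29}, b_{30}) = (b_1, b_2) = (26, 16) (two consecutive terms determine the rest), the sequence is periodic with period 28.
(1129 - 1) mod 28 = 8, so b_{1129} = b_9 = 0.

0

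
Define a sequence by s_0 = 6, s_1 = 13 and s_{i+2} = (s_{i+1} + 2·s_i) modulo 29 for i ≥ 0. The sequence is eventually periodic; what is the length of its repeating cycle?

28

We have s_0 = 6; s_1 = 13; s_2 = 25; s_3 = 22; s_4 = 14; s_5 = 0; s_6 = 28; s_7 = 28; s_8 = 26; s_9 = 24; s_{10} = 18; s_{11} = 8; s_{12} = 15; s_{13} = 2; s_{14} = 3; s_{15} = 7; s_{16} = 13; s_{17} = 27; s_{18} = 24; s_{19} = 20; s_{20} = 10; s_{21} = 21; s_{22} = 12; s_{23} = 25; s_{24} = 20; s_{25} = 12; s_{26} = 23; s_{27} = 18; s_{28} = 6; s_{29} = 13.
Since (s_{28}, s_{29}) = (s_0, s_1) = (6, 13) (two consecutive terms determine the rest), the sequence is periodic with period 28.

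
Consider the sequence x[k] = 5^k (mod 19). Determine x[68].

9

x[1] = 5,  x[2] = 6,  x[3] = 11,  x[4] = 17,  x[5] = 9,  x[6] = 7,  x[7] = 16,  x[8] = 4,  x[9] = 1,  x[10] = 5.
The sequence repeats with period 9.
(68 - 1) mod 9 = 4, so x[68] = x[5] = 9.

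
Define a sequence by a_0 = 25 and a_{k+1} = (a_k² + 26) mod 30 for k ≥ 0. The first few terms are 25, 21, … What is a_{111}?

a_0 = 25; a_1 = 21; a_2 = 17; a_3 = 15; a_4 = 11; a_5 = 27; a_6 = 5; a_7 = 21.
Since a_7 = a_1 = 21, the sequence is eventually periodic: after a pre-period of length 1 it cycles with period 6.
For k ≥ 1, a_k depends only on (k - 1) mod 6. (111 - 1) mod 6 = 2, so a_{111} = a_3 = 15.

15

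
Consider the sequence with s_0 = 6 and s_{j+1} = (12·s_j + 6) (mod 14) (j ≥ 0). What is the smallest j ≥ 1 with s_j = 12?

s_0 = 6,  s_1 = 8,  s_2 = 4,  s_3 = 12,  s_4 = 10,  s_5 = 0,  s_6 = 6.
The sequence repeats with period 6.
The value 12 first appears (with j ≥ 1) at s_3.

3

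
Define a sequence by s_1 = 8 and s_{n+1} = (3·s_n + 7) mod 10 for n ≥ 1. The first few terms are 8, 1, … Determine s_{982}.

s_1 = 8, s_2 = 1, s_3 = 0, s_4 = 7, s_5 = 8.
The sequence repeats with period 4.
(982 - 1) mod 4 = 1, so s_{982} = s_2 = 1.

1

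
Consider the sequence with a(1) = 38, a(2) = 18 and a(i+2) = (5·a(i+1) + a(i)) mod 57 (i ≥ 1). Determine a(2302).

39

a(1) = 38,  a(2) = 18,  a(3) = 14,  a(4) = 31,  a(5) = 55,  a(6) = 21,  a(7) = 46,  a(8) = 23,  a(9) = 47,  a(10) = 30,  a(11) = 26,  a(12) = 46,  a(13) = 28,  a(14) = 15,  a(15) = 46,  a(16) = 17,  a(17) = 17,  a(18) = 45,  a(19) = 14,  a(20) = 1,  a(21) = 19,  a(22) = 39,  a(23) = 43,  a(24) = 26,  a(25) = 2,  a(26) = 36,  a(27) = 11,  a(28) = 34,  a(29) = 10,  a(30) = 27,  a(31) = 31,  a(32) = 11,  a(33) = 29,  a(34) = 42,  a(35) = 11,  a(36) = 40,  a(37) = 40,  a(38) = 12,  a(39) = 43,  a(40) = 56,  a(41) = 38,  a(42) = 18.
The sequence repeats with period 40.
(2302 - 1) mod 40 = 21, so a(2302) = a(22) = 39.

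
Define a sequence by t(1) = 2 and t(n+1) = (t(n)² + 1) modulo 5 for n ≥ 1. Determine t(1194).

t(1) = 2,  t(2) = 0,  t(3) = 1,  t(4) = 2.
Since t(4) = t(1) = 2, the sequence is periodic with period 3.
(1194 - 1) mod 3 = 2, so t(1194) = t(3) = 1.

1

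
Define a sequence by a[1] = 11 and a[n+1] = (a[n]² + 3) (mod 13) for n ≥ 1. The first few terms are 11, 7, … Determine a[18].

We have a[1] = 11; a[2] = 7; a[3] = 0; a[4] = 3; a[5] = 12; a[6] = 4; a[7] = 6; a[8] = 0.
Since a[8] = a[3] = 0, the sequence is eventually periodic: after a pre-period of length 2 it cycles with period 5.
For n ≥ 3, a[n] depends only on (n - 3) mod 5. (18 - 3) mod 5 = 0, so a[18] = a[3] = 0.

0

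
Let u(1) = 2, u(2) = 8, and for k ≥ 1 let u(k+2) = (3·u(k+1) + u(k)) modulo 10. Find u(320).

Listing terms: u(1) = 2,  u(2) = 8,  u(3) = 6,  u(4) = 6,  u(5) = 4,  u(6) = 8,  u(7) = 8,  u(8) = 2,  u(9) = 4,  u(10) = 4,  u(11) = 6,  u(12) = 2,  u(13) = 2,  u(14) = 8.
The sequence repeats with period 12.
So u(320) = u(1 + ((320-1) mod 12)) = u(8) = 2.

2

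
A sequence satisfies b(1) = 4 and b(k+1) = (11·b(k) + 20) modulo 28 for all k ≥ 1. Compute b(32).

Listing terms: b(1) = 4,  b(2) = 8,  b(3) = 24,  b(4) = 4.
The sequence repeats with period 3.
So b(32) = b(1 + ((32-1) mod 3)) = b(2) = 8.

8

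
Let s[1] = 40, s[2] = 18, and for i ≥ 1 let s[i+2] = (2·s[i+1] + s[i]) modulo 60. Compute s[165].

Computing terms: s[1] = 40, s[2] = 18, s[3] = 16, s[4] = 50, s[5] = 56, s[6] = 42, s[7] = 20, s[8] = 22, s[9] = 4, s[10] = 30, s[11] = 4, s[12] = 38, s[13] = 20, s[14] = 18, s[15] = 56, s[16] = 10, s[17] = 16, s[18] = 42, s[19] = 40, s[20] = 2, s[21] = 44, s[22] = 30, s[23] = 44, s[24] = 58, s[25] = 40, s[26] = 18.
Since (s[25], s[26]) = (s[1], s[2]) = (40, 18) (two consecutive terms determine the rest), the sequence is periodic with period 24.
(165 - 1) mod 24 = 20, so s[165] = s[21] = 44.

44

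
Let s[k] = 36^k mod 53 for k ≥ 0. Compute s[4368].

1

s[0] = 1; s[1] = 36; s[2] = 24; s[3] = 16; s[4] = 46; s[5] = 13; s[6] = 44; s[7] = 47; s[8] = 49; s[9] = 15; s[10] = 10; s[11] = 42; s[12] = 28; s[13] = 1.
Since s[13] = s[0] = 1, the sequence is periodic with period 13.
(4368 - 0) mod 13 = 0, so s[4368] = s[0] = 1.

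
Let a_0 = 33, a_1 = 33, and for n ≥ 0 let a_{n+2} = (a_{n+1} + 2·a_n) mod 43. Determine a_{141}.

33

We have a_0 = 33; a_1 = 33; a_2 = 13; a_3 = 36; a_4 = 19; a_5 = 5; a_6 = 0; a_7 = 10; a_8 = 10; a_9 = 30; a_{10} = 7; a_{11} = 24; a_{12} = 38; a_{13} = 0; a_{14} = 33; a_{15} = 33.
The sequence repeats with period 14.
So a_{141} = a_{0 + ((141-0) mod 14)} = a_1 = 33.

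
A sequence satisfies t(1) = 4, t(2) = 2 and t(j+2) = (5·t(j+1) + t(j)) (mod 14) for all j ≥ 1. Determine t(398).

2

We have t(1) = 4; t(2) = 2; t(3) = 0; t(4) = 2; t(5) = 10; t(6) = 10; t(7) = 4; t(8) = 2.
Since (t(7), t(8)) = (t(1), t(2)) = (4, 2) (two consecutive terms determine the rest), the sequence is periodic with period 6.
So t(398) = t(1 + ((398-1) mod 6)) = t(2) = 2.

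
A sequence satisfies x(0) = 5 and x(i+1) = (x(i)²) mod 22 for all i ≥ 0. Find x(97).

We have x(0) = 5,  x(1) = 3,  x(2) = 9,  x(3) = 15,  x(4) = 5.
Since x(4) = x(0) = 5, the sequence is periodic with period 4.
So x(97) = x(0 + ((97-0) mod 4)) = x(1) = 3.

3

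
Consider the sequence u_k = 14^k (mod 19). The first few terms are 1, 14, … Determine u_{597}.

u_0 = 1,  u_1 = 14,  u_2 = 6,  u_3 = 8,  u_4 = 17,  u_5 = 10,  u_6 = 7,  u_7 = 3,  u_8 = 4,  u_9 = 18,  u_{10} = 5,  u_{11} = 13,  u_{12} = 11,  u_{13} = 2,  u_{14} = 9,  u_{15} = 12,  u_{16} = 16,  u_{17} = 15,  u_{18} = 1.
Since u_{18} = u_0 = 1, the sequence is periodic with period 18.
So u_{597} = u_{0 + ((597-0) mod 18)} = u_3 = 8.

8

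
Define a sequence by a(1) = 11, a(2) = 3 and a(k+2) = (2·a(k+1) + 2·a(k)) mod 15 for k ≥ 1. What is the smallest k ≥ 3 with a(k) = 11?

We have a(1) = 11,  a(2) = 3,  a(3) = 13,  a(4) = 2,  a(5) = 0,  a(6) = 4,  a(7) = 8,  a(8) = 9,  a(9) = 4,  a(10) = 11,  a(11) = 0,  a(12) = 7,  a(13) = 14,  a(14) = 12,  a(15) = 7,  a(16) = 8,  a(17) = 0,  a(18) = 1,  a(19) = 2,  a(20) = 6,  a(21) = 1,  a(22) = 14,  a(23) = 0,  a(24) = 13,  a(25) = 11,  a(26) = 3.
The sequence repeats with period 24.
The value 11 first appears (with k ≥ 3) at a(10).

10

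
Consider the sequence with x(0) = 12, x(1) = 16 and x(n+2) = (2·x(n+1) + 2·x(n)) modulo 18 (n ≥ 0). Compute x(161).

Computing terms: x(0) = 12; x(1) = 16; x(2) = 2; x(3) = 0; x(4) = 4; x(5) = 8; x(6) = 6; x(7) = 10; x(8) = 14; x(9) = 12; x(10) = 16.
Since (x(9), x(10)) = (x(0), x(1)) = (12, 16) (two consecutive terms determine the rest), the sequence is periodic with period 9.
So x(161) = x(0 + ((161-0) mod 9)) = x(8) = 14.

14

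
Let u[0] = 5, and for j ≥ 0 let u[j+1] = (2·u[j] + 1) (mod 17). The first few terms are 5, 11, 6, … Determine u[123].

Listing terms: u[0] = 5,  u[1] = 11,  u[2] = 6,  u[3] = 13,  u[4] = 10,  u[5] = 4,  u[6] = 9,  u[7] = 2,  u[8] = 5.
Since u[8] = u[0] = 5, the sequence is periodic with period 8.
(123 - 0) mod 8 = 3, so u[123] = u[3] = 13.

13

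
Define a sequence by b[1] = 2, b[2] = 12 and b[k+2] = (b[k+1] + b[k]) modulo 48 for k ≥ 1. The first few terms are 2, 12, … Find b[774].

Computing terms: b[1] = 2,  b[2] = 12,  b[3] = 14,  b[4] = 26,  b[5] = 40,  b[6] = 18,  b[7] = 10,  b[8] = 28,  b[9] = 38,  b[10] = 18,  b[11] = 8,  b[12] = 26,  b[13] = 34,  b[14] = 12,  b[15] = 46,  b[16] = 10,  b[17] = 8,  b[18] = 18,  b[19] = 26,  b[20] = 44,  b[21] = 22,  b[22] = 18,  b[23] = 40,  b[24] = 10,  b[25] = 2,  b[26] = 12.
The sequence repeats with period 24.
So b[774] = b[1 + ((774-1) mod 24)] = b[6] = 18.

18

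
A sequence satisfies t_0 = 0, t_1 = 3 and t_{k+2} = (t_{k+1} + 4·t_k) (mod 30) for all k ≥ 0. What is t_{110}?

Listing terms: t_0 = 0, t_1 = 3, t_2 = 3, t_3 = 15, t_4 = 27, t_5 = 27, t_6 = 15, t_7 = 3, t_8 = 3.
Since (t_7, t_8) = (t_1, t_2) = (3, 3) (two consecutive terms determine the rest), the sequence is eventually periodic: after a pre-period of length 1 it cycles with period 6.
For k ≥ 1, t_k depends only on (k - 1) mod 6. (110 - 1) mod 6 = 1, so t_{110} = t_2 = 3.

3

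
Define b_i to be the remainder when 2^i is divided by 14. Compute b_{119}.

Computing terms: b_1 = 2, b_2 = 4, b_3 = 8, b_4 = 2.
The sequence repeats with period 3.
So b_{119} = b_{1 + ((119-1) mod 3)} = b_2 = 4.

4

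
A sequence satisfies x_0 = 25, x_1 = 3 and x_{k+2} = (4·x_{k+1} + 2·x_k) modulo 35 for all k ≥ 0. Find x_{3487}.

Computing terms: x_0 = 25,  x_1 = 3,  x_2 = 27,  x_3 = 9,  x_4 = 20,  x_5 = 28,  x_6 = 12,  x_7 = 34,  x_8 = 20,  x_9 = 8,  x_{10} = 2,  x_{11} = 24,  x_{12} = 30,  x_{13} = 28,  x_{14} = 32,  x_{15} = 9,  x_{16} = 30,  x_{17} = 33,  x_{18} = 17,  x_{19} = 29,  x_{20} = 10,  x_{21} = 28,  x_{22} = 27,  x_{23} = 24,  x_{24} = 10,  x_{25} = 18,  x_{26} = 22,  x_{27} = 19,  x_{28} = 15,  x_{29} = 28,  x_{30} = 2,  x_{31} = 29,  x_{32} = 15,  x_{33} = 13,  x_{34} = 12,  x_{35} = 4,  x_{36} = 5,  x_{37} = 28,  x_{38} = 17,  x_{39} = 19,  x_{40} = 5,  x_{41} = 23,  x_{42} = 32,  x_{43} = 34,  x_{44} = 25,  x_{45} = 28,  x_{46} = 22,  x_{47} = 4,  x_{48} = 25,  x_{49} = 3.
Since (x_{48}, x_{49}) = (x_0, x_1) = (25, 3) (two consecutive terms determine the rest), the sequence is periodic with period 48.
So x_{3487} = x_{0 + ((3487-0) mod 48)} = x_{31} = 29.

29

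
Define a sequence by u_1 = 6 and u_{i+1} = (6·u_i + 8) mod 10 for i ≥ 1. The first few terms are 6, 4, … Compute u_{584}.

0

Computing terms: u_1 = 6,  u_2 = 4,  u_3 = 2,  u_4 = 0,  u_5 = 8,  u_6 = 6.
The sequence repeats with period 5.
(584 - 1) mod 5 = 3, so u_{584} = u_4 = 0.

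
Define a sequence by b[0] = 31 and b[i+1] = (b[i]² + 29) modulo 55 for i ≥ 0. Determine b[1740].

54

We have b[0] = 31; b[1] = 0; b[2] = 29; b[3] = 45; b[4] = 19; b[5] = 5; b[6] = 54; b[7] = 30; b[8] = 49; b[9] = 10; b[10] = 19.
Since b[10] = b[4] = 19, the sequence is eventually periodic: after a pre-period of length 4 it cycles with period 6.
For i ≥ 4, b[i] depends only on (i - 4) mod 6. (1740 - 4) mod 6 = 2, so b[1740] = b[6] = 54.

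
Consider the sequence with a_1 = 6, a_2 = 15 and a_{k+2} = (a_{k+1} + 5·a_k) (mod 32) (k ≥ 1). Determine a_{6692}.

We have a_1 = 6, a_2 = 15, a_3 = 13, a_4 = 24, a_5 = 25, a_6 = 17, a_7 = 14, a_8 = 3, a_9 = 9, a_{10} = 24, a_{11} = 5, a_{12} = 29, a_{13} = 22, a_{14} = 7, a_{15} = 21, a_{16} = 24, a_{17} = 1, a_{18} = 25, a_{19} = 30, a_{20} = 27, a_{21} = 17, a_{22} = 24, a_{23} = 13, a_{24} = 5, a_{25} = 6, a_{26} = 31, a_{27} = 29, a_{28} = 24, a_{29} = 9, a_{30} = 1, a_{31} = 14, a_{32} = 19, a_{33} = 25, a_{34} = 24, a_{35} = 21, a_{36} = 13, a_{37} = 22, a_{38} = 23, a_{39} = 5, a_{40} = 24, a_{41} = 17, a_{42} = 9, a_{43} = 30, a_{44} = 11, a_{45} = 1, a_{46} = 24, a_{47} = 29, a_{48} = 21, a_{49} = 6, a_{50} = 15.
The sequence repeats with period 48.
(6692 - 1) mod 48 = 19, so a_{6692} = a_{20} = 27.

27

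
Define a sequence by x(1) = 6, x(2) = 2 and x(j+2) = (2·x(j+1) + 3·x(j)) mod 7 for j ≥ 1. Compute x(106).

1

Listing terms: x(1) = 6; x(2) = 2; x(3) = 1; x(4) = 1; x(5) = 5; x(6) = 6; x(7) = 6; x(8) = 2.
Since (x(7), x(8)) = (x(1), x(2)) = (6, 2) (two consecutive terms determine the rest), the sequence is periodic with period 6.
(106 - 1) mod 6 = 3, so x(106) = x(4) = 1.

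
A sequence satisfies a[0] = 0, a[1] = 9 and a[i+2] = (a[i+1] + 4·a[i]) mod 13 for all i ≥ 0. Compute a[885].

We have a[0] = 0,  a[1] = 9,  a[2] = 9,  a[3] = 6,  a[4] = 3,  a[5] = 1,  a[6] = 0,  a[7] = 4,  a[8] = 4,  a[9] = 7,  a[10] = 10,  a[11] = 12,  a[12] = 0,  a[13] = 9.
The sequence repeats with period 12.
(885 - 0) mod 12 = 9, so a[885] = a[9] = 7.

7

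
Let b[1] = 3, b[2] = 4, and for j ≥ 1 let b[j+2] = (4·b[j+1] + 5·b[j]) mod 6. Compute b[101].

Computing terms: b[1] = 3; b[2] = 4; b[3] = 1; b[4] = 0; b[5] = 5; b[6] = 2; b[7] = 3; b[8] = 4.
The sequence repeats with period 6.
(101 - 1) mod 6 = 4, so b[101] = b[5] = 5.

5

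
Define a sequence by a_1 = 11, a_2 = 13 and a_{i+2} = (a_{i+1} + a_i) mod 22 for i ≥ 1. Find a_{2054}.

15

Listing terms: a_1 = 11; a_2 = 13; a_3 = 2; a_4 = 15; a_5 = 17; a_6 = 10; a_7 = 5; a_8 = 15; a_9 = 20; a_{10} = 13; a_{11} = 11; a_{12} = 2; a_{13} = 13; a_{14} = 15; a_{15} = 6; a_{16} = 21; a_{17} = 5; a_{18} = 4; a_{19} = 9; a_{20} = 13; a_{21} = 0; a_{22} = 13; a_{23} = 13; a_{24} = 4; a_{25} = 17; a_{26} = 21; a_{27} = 16; a_{28} = 15; a_{29} = 9; a_{30} = 2; a_{31} = 11; a_{32} = 13.
The sequence repeats with period 30.
So a_{2054} = a_{1 + ((2054-1) mod 30)} = a_{14} = 15.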